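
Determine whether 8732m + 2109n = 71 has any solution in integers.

gcd(8732, 2109) = 37.
37 does not divide 71 (remainder 34), so no integer solutions.

no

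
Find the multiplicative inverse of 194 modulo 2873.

gcd(2873, 194):
  2873 = 14·194 + 157
  194 = 1·157 + 37
  157 = 4·37 + 9
  37 = 4·9 + 1
  9 = 9·1
so gcd(2873, 194) = 1.
Back-substitute for Bézout coefficients:
  1 = 37 - 4·9
  ... = 194·(311) + 2873·(-21)
So 194·311 ≡ 1 (mod 2873), and 311 mod 2873 = 311.

311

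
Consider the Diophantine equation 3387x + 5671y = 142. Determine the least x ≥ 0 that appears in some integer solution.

gcd(5671, 3387) = 1  (5671 = 1·3387 + 2284, 3387 = 1·2284 + 1103, 2284 = 2·1103 + 78, 1103 = 14·78 + 11, 78 = 7·11 + 1, 11 = 11·1).
1 divides 142, so solutions exist.
Back-substituting, 3387·(-509) + 5671·(304) = 1.
Scale by 142/1 = 142: (x₀, y₀) = (-72278, 43168).
General solution: x = -72278 + 5671t, y = 43168 - 3387t for integer t.
x ≥ 0: smallest is -72278 mod 5671 = 1445 (at t = 13), with y = -863.

1445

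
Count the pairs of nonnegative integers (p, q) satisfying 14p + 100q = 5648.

gcd(100, 14) = 2.
By Bézout, 14·(-7) + 100·(1) = 2.
One solution: (32, 52).
General: p = 32 + 50t, q = 52 - 7t.
p ≥ 0 ⇒ t ≥ 0; q ≥ 0 ⇒ t ≤ 7. So t ∈ [0, 7]: 8 solutions.

8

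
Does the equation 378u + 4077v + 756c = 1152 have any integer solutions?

no

gcd(4077, 378) = 27.
gcd(27, 756) = 27.
27 does not divide 1152 (remainder 18), so no integer solutions.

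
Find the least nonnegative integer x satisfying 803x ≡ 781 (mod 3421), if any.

116

gcd(3421, 803) = 11  (3421 = 4*803 + 209, 803 = 3*209 + 176, 209 = 1*176 + 33, 176 = 5*33 + 11, 33 = 3*11).
11 divides 781, so solutions exist.
Back-substituting, 803*(98) + 3421*(-23) = 11.
So 803*(98) ≡ 11 (mod 3421); multiply by 71: x ≡ 6958 (mod 311).
Smallest nonnegative: x = 6958 mod 311 = 116.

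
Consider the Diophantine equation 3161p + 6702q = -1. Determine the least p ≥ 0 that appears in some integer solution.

gcd(6702, 3161) = 1  (6702 = 2*3161 + 380, 3161 = 8*380 + 121, 380 = 3*121 + 17, 121 = 7*17 + 2, 17 = 8*2 + 1, 2 = 2*1).
1 divides -1, so solutions exist.
Back-substituting, 3161*(-3157) + 6702*(1489) = 1.
Scale by -1/1 = -1: (p₀, q₀) = (3157, -1489).
General solution: p = 3157 + 6702t, q = -1489 - 3161t for integer t.
p ≥ 0: smallest is 3157 mod 6702 = 3157 (at t = 0), with q = -1489.

3157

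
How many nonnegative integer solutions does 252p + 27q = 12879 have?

gcd(252, 27) = 9.
By Bézout, 252·(1) + 27·(-9) = 9.
One solution: (0, 477).
General: p = 0 + 3t, q = 477 - 28t.
p ≥ 0 ⇒ t ≥ 0; q ≥ 0 ⇒ t ≤ 17. So t ∈ [0, 17]: 18 solutions.

18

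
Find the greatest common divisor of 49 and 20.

1

gcd(49, 20) = 1  (49 = 2·20 + 9, 20 = 2·9 + 2, 9 = 4·2 + 1, 2 = 2·1).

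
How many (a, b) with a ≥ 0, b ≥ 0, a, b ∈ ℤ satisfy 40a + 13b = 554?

gcd(40, 13):
  40 = 3·13 + 1
  13 = 13·1
so gcd(40, 13) = 1.
Back-substitute for Bézout coefficients:
  1 = 40 - 3·13
  ... = 40·(1) + 13·(-3)
Scale by 554: one solution is (554, -1662). Reduce a mod 13: (8, 18).
General: a = 8 + 13t, b = 18 - 40t.
a ≥ 0 ⇒ t ≥ 0; b ≥ 0 ⇒ t ≤ 0. So t ∈ [0, 0]: 1 solution.

1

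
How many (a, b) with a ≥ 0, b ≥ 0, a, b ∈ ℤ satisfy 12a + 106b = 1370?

gcd(106, 12):
  106 = 8·12 + 10
  12 = 1·10 + 2
  10 = 5·2
so gcd(106, 12) = 2.
Back-substitute for Bézout coefficients:
  2 = 12 - 1·10
  ... = 12·(9) + 106·(-1)
Scale by 685: one solution is (6165, -685). Reduce a mod 53: (17, 11).
General: a = 17 + 53t, b = 11 - 6t.
a ≥ 0 ⇒ t ≥ 0; b ≥ 0 ⇒ t ≤ 1. So t ∈ [0, 1]: 2 solutions.

2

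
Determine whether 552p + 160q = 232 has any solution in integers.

gcd(552, 160) = 8  (552 = 3×160 + 72, 160 = 2×72 + 16, 72 = 4×16 + 8, 16 = 2×8).
8 divides 232, so integer solutions exist.

yes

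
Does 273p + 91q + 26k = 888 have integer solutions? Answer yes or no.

gcd(273, 91) = 91  (273 = 3×91).
gcd(91, 26) = 13.
13 does not divide 888 (remainder 4), so no integer solutions.

no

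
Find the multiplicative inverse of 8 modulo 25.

gcd(25, 8):
  25 = 3·8 + 1
  8 = 8·1
so gcd(25, 8) = 1.
Back-substitute for Bézout coefficients:
  1 = 25 - 3·8
  ... = 8·(-3) + 25·(1)
So 8·-3 ≡ 1 (mod 25), and -3 mod 25 = 22.

22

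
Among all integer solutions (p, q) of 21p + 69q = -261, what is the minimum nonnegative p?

gcd(69, 21):
  69 = 3·21 + 6
  21 = 3·6 + 3
  6 = 2·3
so gcd(69, 21) = 3.
3 divides -261, so solutions exist.
Back-substitute for Bézout coefficients:
  3 = 21 - 3·6
  ... = 21·(10) + 69·(-3)
Scale by -261/3 = -87: (p₀, q₀) = (-870, 261).
General solution: p = -870 + 23t, q = 261 - 7t for integer t.
p ≥ 0: smallest is -870 mod 23 = 4 (at t = 38), with q = -5.

4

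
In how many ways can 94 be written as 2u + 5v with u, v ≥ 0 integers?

10

gcd(5, 2) = 1  (5 = 2×2 + 1, 2 = 2×1).
Back-substituting, 2×(-2) + 5×(1) = 1.
Scale by 94: one solution is (-188, 94). Reduce u mod 5: (2, 18).
General: u = 2 + 5t, v = 18 - 2t.
u ≥ 0 ⇒ t ≥ 0; v ≥ 0 ⇒ t ≤ 9. So t ∈ [0, 9]: 10 solutions.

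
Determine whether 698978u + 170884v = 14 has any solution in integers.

yes

gcd(698978, 170884) = 14.
14 divides 14, so integer solutions exist.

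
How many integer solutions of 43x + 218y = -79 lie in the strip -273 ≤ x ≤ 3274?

16

gcd(218, 43) = 1  (218 = 5*43 + 3, 43 = 14*3 + 1, 3 = 3*1).
Back-substituting, 43*(71) + 218*(-14) = 1.
Scale by -79: particular solution (-5609, 1106); reduce x mod 218: (59, -12).
General solution: x = 59 + 218t, y = -12 - 43t for integer t.
-273 ≤ 59 + 218t ≤ 3274 gives t ∈ [-1, 14], which is 16 values.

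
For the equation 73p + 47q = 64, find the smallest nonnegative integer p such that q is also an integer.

gcd(73, 47) = 1.
1 divides 64, so solutions exist.
By Bézout, 73×(-9) + 47×(14) = 1.
Scale by 64/1 = 64: (p₀, q₀) = (-576, 896).
General solution: p = -576 + 47t, q = 896 - 73t for integer t.
p ≥ 0: smallest is -576 mod 47 = 35 (at t = 13), with q = -53.

35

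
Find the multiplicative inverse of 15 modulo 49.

gcd(49, 15) = 1  (49 = 3×15 + 4, 15 = 3×4 + 3, 4 = 1×3 + 1, 3 = 3×1).
Back-substituting, 15×(-13) + 49×(4) = 1.
So 15×-13 ≡ 1 (mod 49), and -13 mod 49 = 36.

36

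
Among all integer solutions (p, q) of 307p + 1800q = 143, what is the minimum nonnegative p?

gcd(1800, 307):
  1800 = 5×307 + 265
  307 = 1×265 + 42
  265 = 6×42 + 13
  42 = 3×13 + 3
  13 = 4×3 + 1
  3 = 3×1
so gcd(1800, 307) = 1.
1 divides 143, so solutions exist.
Back-substitute for Bézout coefficients:
  1 = 13 - 4×3
  ... = 307×(-557) + 1800×(95)
Scale by 143/1 = 143: (p₀, q₀) = (-79651, 13585).
General solution: p = -79651 + 1800t, q = 13585 - 307t for integer t.
p ≥ 0: smallest is -79651 mod 1800 = 1349 (at t = 45), with q = -230.

1349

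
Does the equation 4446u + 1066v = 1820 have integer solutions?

gcd(4446, 1066) = 26  (4446 = 4·1066 + 182, 1066 = 5·182 + 156, 182 = 1·156 + 26, 156 = 6·26).
26 divides 1820, so integer solutions exist.

yes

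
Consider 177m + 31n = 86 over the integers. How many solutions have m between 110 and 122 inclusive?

1

gcd(177, 31) = 1.
By Bézout, 177*(-7) + 31*(40) = 1.
Particular solution: (18, -100).
General solution: m = 18 + 31t, n = -100 - 177t for integer t.
110 ≤ 18 + 31t ≤ 122 gives t ∈ [3, 3], which is 1 value.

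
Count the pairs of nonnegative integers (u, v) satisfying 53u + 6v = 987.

3

gcd(53, 6) = 1  (53 = 8×6 + 5, 6 = 1×5 + 1, 5 = 5×1).
Back-substituting, 53×(-1) + 6×(9) = 1.
Scale by 987: one solution is (-987, 8883). Reduce u mod 6: (3, 138).
General: u = 3 + 6t, v = 138 - 53t.
u ≥ 0 ⇒ t ≥ 0; v ≥ 0 ⇒ t ≤ 2. So t ∈ [0, 2]: 3 solutions.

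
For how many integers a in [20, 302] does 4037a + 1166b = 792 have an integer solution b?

gcd(4037, 1166) = 11.
By Bézout, 4037*(13) + 1166*(-45) = 11.
Particular solution: (88, -304).
General solution: a = 88 + 106t, b = -304 - 367t for integer t.
20 ≤ 88 + 106t ≤ 302 gives t ∈ [0, 2], which is 3 values.

3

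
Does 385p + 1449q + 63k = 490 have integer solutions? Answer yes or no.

gcd(1449, 385) = 7.
gcd(7, 63) = 7.
7 divides 490, so integer solutions exist.

yes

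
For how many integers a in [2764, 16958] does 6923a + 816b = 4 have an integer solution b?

gcd(6923, 816):
  6923 = 8·816 + 395
  816 = 2·395 + 26
  395 = 15·26 + 5
  26 = 5·5 + 1
  5 = 5·1
so gcd(6923, 816) = 1.
Back-substitute for Bézout coefficients:
  1 = 26 - 5·5
  ... = 6923·(-157) + 816·(1332)
Scale by 4: particular solution (-628, 5328); reduce a mod 816: (188, -1595).
General solution: a = 188 + 816t, b = -1595 - 6923t for integer t.
2764 ≤ 188 + 816t ≤ 16958 gives t ∈ [4, 20], which is 17 values.

17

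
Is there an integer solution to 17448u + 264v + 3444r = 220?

gcd(17448, 264) = 24  (17448 = 66·264 + 24, 264 = 11·24).
gcd(24, 3444) = 12.
12 does not divide 220 (remainder 4), so no integer solutions.

no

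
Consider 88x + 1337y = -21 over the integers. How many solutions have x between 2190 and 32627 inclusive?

22

gcd(1337, 88):
  1337 = 15*88 + 17
  88 = 5*17 + 3
  17 = 5*3 + 2
  3 = 1*2 + 1
  2 = 2*1
so gcd(1337, 88) = 1.
Back-substitute for Bézout coefficients:
  1 = 3 - 1*2
  ... = 88*(471) + 1337*(-31)
Scale by -21: particular solution (-9891, 651); reduce x mod 1337: (805, -53).
General solution: x = 805 + 1337t, y = -53 - 88t for integer t.
2190 ≤ 805 + 1337t ≤ 32627 gives t ∈ [2, 23], which is 22 values.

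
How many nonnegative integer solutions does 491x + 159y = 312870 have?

gcd(491, 159) = 1  (491 = 3·159 + 14, 159 = 11·14 + 5, 14 = 2·5 + 4, 5 = 1·4 + 1, 4 = 4·1).
Back-substituting, 491·(-34) + 159·(105) = 1.
Scale by 312870: one solution is (-10637580, 32851350). Reduce x mod 159: (156, 1486).
General: x = 156 + 159t, y = 1486 - 491t.
x ≥ 0 ⇒ t ≥ 0; y ≥ 0 ⇒ t ≤ 3. So t ∈ [0, 3]: 4 solutions.

4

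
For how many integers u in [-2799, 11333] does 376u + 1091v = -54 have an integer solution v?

gcd(1091, 376) = 1  (1091 = 2*376 + 339, 376 = 1*339 + 37, 339 = 9*37 + 6, 37 = 6*6 + 1, 6 = 6*1).
Back-substituting, 376*(177) + 1091*(-61) = 1.
Scale by -54: particular solution (-9558, 3294); reduce u mod 1091: (261, -90).
General solution: u = 261 + 1091t, v = -90 - 376t for integer t.
-2799 ≤ 261 + 1091t ≤ 11333 gives t ∈ [-2, 10], which is 13 values.

13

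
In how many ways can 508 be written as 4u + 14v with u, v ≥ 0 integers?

gcd(14, 4) = 2.
By Bézout, 4*(-3) + 14*(1) = 2.
One solution: (1, 36).
General: u = 1 + 7t, v = 36 - 2t.
u ≥ 0 ⇒ t ≥ 0; v ≥ 0 ⇒ t ≤ 18. So t ∈ [0, 18]: 19 solutions.

19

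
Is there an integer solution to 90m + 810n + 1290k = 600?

yes

gcd(810, 90) = 90  (810 = 9×90).
gcd(90, 1290) = 30.
30 divides 600, so integer solutions exist.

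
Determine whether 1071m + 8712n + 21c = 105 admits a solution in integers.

gcd(8712, 1071):
  8712 = 8·1071 + 144
  1071 = 7·144 + 63
  144 = 2·63 + 18
  63 = 3·18 + 9
  18 = 2·9
so gcd(8712, 1071) = 9.
gcd(9, 21) = 3.
3 divides 105, so integer solutions exist.

yes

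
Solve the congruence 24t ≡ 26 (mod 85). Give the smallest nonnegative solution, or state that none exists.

gcd(85, 24) = 1  (85 = 3*24 + 13, 24 = 1*13 + 11, 13 = 1*11 + 2, 11 = 5*2 + 1, 2 = 2*1).
1 divides 26, so solutions exist.
Back-substituting, 24*(39) + 85*(-11) = 1.
So 24*(39) ≡ 1 (mod 85); multiply by 26: t ≡ 1014 (mod 85).
Smallest nonnegative: t = 1014 mod 85 = 79.

79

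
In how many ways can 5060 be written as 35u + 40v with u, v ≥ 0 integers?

18

gcd(40, 35):
  40 = 1·35 + 5
  35 = 7·5
so gcd(40, 35) = 5.
Back-substitute for Bézout coefficients:
  5 = 40 - 1·35
  ... = 35·(-1) + 40·(1)
Scale by 1012: one solution is (-1012, 1012). Reduce u mod 8: (4, 123).
General: u = 4 + 8t, v = 123 - 7t.
u ≥ 0 ⇒ t ≥ 0; v ≥ 0 ⇒ t ≤ 17. So t ∈ [0, 17]: 18 solutions.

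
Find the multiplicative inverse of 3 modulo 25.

gcd(25, 3) = 1  (25 = 8*3 + 1, 3 = 3*1).
Back-substituting, 3*(-8) + 25*(1) = 1.
So 3*-8 ≡ 1 (mod 25), and -8 mod 25 = 17.

17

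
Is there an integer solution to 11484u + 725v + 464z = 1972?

yes

gcd(11484, 725):
  11484 = 15*725 + 609
  725 = 1*609 + 116
  609 = 5*116 + 29
  116 = 4*29
so gcd(11484, 725) = 29.
gcd(29, 464) = 29.
29 divides 1972, so integer solutions exist.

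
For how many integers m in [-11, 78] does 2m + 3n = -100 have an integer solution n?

gcd(3, 2) = 1.
By Bézout, 2×(-1) + 3×(1) = 1.
Particular solution: (1, -34).
General solution: m = 1 + 3t, n = -34 - 2t for integer t.
-11 ≤ 1 + 3t ≤ 78 gives t ∈ [-4, 25], which is 30 values.

30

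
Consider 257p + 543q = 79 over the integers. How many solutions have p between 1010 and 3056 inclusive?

4

gcd(543, 257) = 1.
By Bézout, 257·(131) + 543·(-62) = 1.
Particular solution: (32, -15).
General solution: p = 32 + 543t, q = -15 - 257t for integer t.
1010 ≤ 32 + 543t ≤ 3056 gives t ∈ [2, 5], which is 4 values.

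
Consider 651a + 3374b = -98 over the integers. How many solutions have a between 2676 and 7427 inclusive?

10

gcd(3374, 651) = 7  (3374 = 5·651 + 119, 651 = 5·119 + 56, 119 = 2·56 + 7, 56 = 8·7).
Back-substituting, 651·(-57) + 3374·(11) = 7.
Scale by -14: particular solution (798, -154); reduce a mod 482: (316, -61).
General solution: a = 316 + 482t, b = -61 - 93t for integer t.
2676 ≤ 316 + 482t ≤ 7427 gives t ∈ [5, 14], which is 10 values.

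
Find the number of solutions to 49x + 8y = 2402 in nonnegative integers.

gcd(49, 8):
  49 = 6·8 + 1
  8 = 8·1
so gcd(49, 8) = 1.
Back-substitute for Bézout coefficients:
  1 = 49 - 6·8
  ... = 49·(1) + 8·(-6)
Scale by 2402: one solution is (2402, -14412). Reduce x mod 8: (2, 288).
General: x = 2 + 8t, y = 288 - 49t.
x ≥ 0 ⇒ t ≥ 0; y ≥ 0 ⇒ t ≤ 5. So t ∈ [0, 5]: 6 solutions.

6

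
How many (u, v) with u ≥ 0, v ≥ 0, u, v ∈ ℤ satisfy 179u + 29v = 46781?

gcd(179, 29) = 1  (179 = 6*29 + 5, 29 = 5*5 + 4, 5 = 1*4 + 1, 4 = 4*1).
Back-substituting, 179*(6) + 29*(-37) = 1.
Scale by 46781: one solution is (280686, -1730897). Reduce u mod 29: (24, 1465).
General: u = 24 + 29t, v = 1465 - 179t.
u ≥ 0 ⇒ t ≥ 0; v ≥ 0 ⇒ t ≤ 8. So t ∈ [0, 8]: 9 solutions.

9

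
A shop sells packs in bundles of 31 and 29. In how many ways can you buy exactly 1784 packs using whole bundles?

Need nonnegative integers with 31j + 29k = 1784.
gcd(31, 29) = 1, and 31·(-14) + 29·(15) = 1.
So (j₀, k₀) = (-24976, 26760); general j = -24976 + 29t, k = 26760 - 31t.
j ≥ 0 ⇒ t ≥ 862; k ≥ 0 ⇒ t ≤ 863. That's 2 values of t.

2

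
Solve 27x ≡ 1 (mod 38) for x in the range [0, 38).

gcd(38, 27):
  38 = 1·27 + 11
  27 = 2·11 + 5
  11 = 2·5 + 1
  5 = 5·1
so gcd(38, 27) = 1.
Back-substitute for Bézout coefficients:
  1 = 11 - 2·5
  ... = 27·(-7) + 38·(5)
So 27·-7 ≡ 1 (mod 38), and -7 mod 38 = 31.

31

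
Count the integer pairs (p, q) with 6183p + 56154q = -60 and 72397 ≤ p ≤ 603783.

gcd(56154, 6183) = 3  (56154 = 9·6183 + 507, 6183 = 12·507 + 99, 507 = 5·99 + 12, 99 = 8·12 + 3, 12 = 4·3).
Back-substituting, 6183·(4541) + 56154·(-500) = 3.
Scale by -20: particular solution (-90820, 10000); reduce p mod 18718: (2770, -305).
General solution: p = 2770 + 18718t, q = -305 - 2061t for integer t.
72397 ≤ 2770 + 18718t ≤ 603783 gives t ∈ [4, 32], which is 29 values.

29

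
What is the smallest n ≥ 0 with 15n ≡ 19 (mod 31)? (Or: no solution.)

gcd(31, 15) = 1  (31 = 2·15 + 1, 15 = 15·1).
1 divides 19, so solutions exist.
Back-substituting, 15·(-2) + 31·(1) = 1.
So 15·(-2) ≡ 1 (mod 31); multiply by 19: n ≡ -38 (mod 31).
Smallest nonnegative: n = -38 mod 31 = 24.

24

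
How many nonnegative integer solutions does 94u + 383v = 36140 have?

1

gcd(383, 94) = 1.
By Bézout, 94·(-110) + 383·(27) = 1.
One solution: (140, 60).
General: u = 140 + 383t, v = 60 - 94t.
u ≥ 0 ⇒ t ≥ 0; v ≥ 0 ⇒ t ≤ 0. So t ∈ [0, 0]: 1 solution.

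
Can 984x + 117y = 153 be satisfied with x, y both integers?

yes

gcd(984, 117) = 3  (984 = 8·117 + 48, 117 = 2·48 + 21, 48 = 2·21 + 6, 21 = 3·6 + 3, 6 = 2·3).
3 divides 153, so integer solutions exist.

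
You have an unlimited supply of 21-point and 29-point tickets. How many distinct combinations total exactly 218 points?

1

Need nonnegative integers with 21j + 29k = 218.
gcd(21, 29) = 1, and 21·(-11) + 29·(8) = 1.
So (j₀, k₀) = (-2398, 1744); general j = -2398 + 29t, k = 1744 - 21t.
j ≥ 0 ⇒ t ≥ 83; k ≥ 0 ⇒ t ≤ 83. That's 1 value of t.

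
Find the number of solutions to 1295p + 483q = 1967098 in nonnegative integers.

22

gcd(1295, 483) = 7  (1295 = 2·483 + 329, 483 = 1·329 + 154, 329 = 2·154 + 21, 154 = 7·21 + 7, 21 = 3·7).
Back-substituting, 1295·(-22) + 483·(59) = 7.
Scale by 281014: one solution is (-6182308, 16579826). Reduce p mod 69: (23, 4011).
General: p = 23 + 69t, q = 4011 - 185t.
p ≥ 0 ⇒ t ≥ 0; q ≥ 0 ⇒ t ≤ 21. So t ∈ [0, 21]: 22 solutions.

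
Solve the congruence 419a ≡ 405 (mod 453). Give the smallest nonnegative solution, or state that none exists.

gcd(453, 419) = 1  (453 = 1×419 + 34, 419 = 12×34 + 11, 34 = 3×11 + 1, 11 = 11×1).
1 divides 405, so solutions exist.
Back-substituting, 419×(-40) + 453×(37) = 1.
So 419×(-40) ≡ 1 (mod 453); multiply by 405: a ≡ -16200 (mod 453).
Smallest nonnegative: a = -16200 mod 453 = 108.

108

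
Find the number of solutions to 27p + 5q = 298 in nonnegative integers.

gcd(27, 5):
  27 = 5*5 + 2
  5 = 2*2 + 1
  2 = 2*1
so gcd(27, 5) = 1.
Back-substitute for Bézout coefficients:
  1 = 5 - 2*2
  ... = 27*(-2) + 5*(11)
Scale by 298: one solution is (-596, 3278). Reduce p mod 5: (4, 38).
General: p = 4 + 5t, q = 38 - 27t.
p ≥ 0 ⇒ t ≥ 0; q ≥ 0 ⇒ t ≤ 1. So t ∈ [0, 1]: 2 solutions.

2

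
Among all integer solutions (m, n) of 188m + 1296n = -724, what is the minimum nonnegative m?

265

gcd(1296, 188) = 4  (1296 = 6*188 + 168, 188 = 1*168 + 20, 168 = 8*20 + 8, 20 = 2*8 + 4, 8 = 2*4).
4 divides -724, so solutions exist.
Back-substituting, 188*(131) + 1296*(-19) = 4.
Scale by -724/4 = -181: (m₀, n₀) = (-23711, 3439).
General solution: m = -23711 + 324t, n = 3439 - 47t for integer t.
m ≥ 0: smallest is -23711 mod 324 = 265 (at t = 74), with n = -39.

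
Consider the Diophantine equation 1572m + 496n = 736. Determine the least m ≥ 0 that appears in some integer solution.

gcd(1572, 496) = 4.
4 divides 736, so solutions exist.
By Bézout, 1572×(-59) + 496×(187) = 4.
Scale by 736/4 = 184: (m₀, n₀) = (-10856, 34408).
General solution: m = -10856 + 124t, n = 34408 - 393t for integer t.
m ≥ 0: smallest is -10856 mod 124 = 56 (at t = 88), with n = -176.

56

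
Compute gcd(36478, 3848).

gcd(36478, 3848):
  36478 = 9·3848 + 1846
  3848 = 2·1846 + 156
  1846 = 11·156 + 130
  156 = 1·130 + 26
  130 = 5·26
so gcd(36478, 3848) = 26.

26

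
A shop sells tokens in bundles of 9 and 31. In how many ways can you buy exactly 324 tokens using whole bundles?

Need nonnegative integers with 9j + 31k = 324.
gcd(9, 31) = 1, and 9·(7) + 31·(-2) = 1.
So (j₀, k₀) = (2268, -648); general j = 2268 + 31t, k = -648 - 9t.
j ≥ 0 ⇒ t ≥ -73; k ≥ 0 ⇒ t ≤ -72. That's 2 values of t.

2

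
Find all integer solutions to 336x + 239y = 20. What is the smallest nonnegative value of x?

185

gcd(336, 239) = 1.
1 divides 20, so solutions exist.
By Bézout, 336·(69) + 239·(-97) = 1.
Scale by 20/1 = 20: (x₀, y₀) = (1380, -1940).
General solution: x = 1380 + 239t, y = -1940 - 336t for integer t.
x ≥ 0: smallest is 1380 mod 239 = 185 (at t = -5), with y = -260.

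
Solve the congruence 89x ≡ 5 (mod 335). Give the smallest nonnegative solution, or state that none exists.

320

gcd(335, 89) = 1  (335 = 3×89 + 68, 89 = 1×68 + 21, 68 = 3×21 + 5, 21 = 4×5 + 1, 5 = 5×1).
1 divides 5, so solutions exist.
Back-substituting, 89×(64) + 335×(-17) = 1.
So 89×(64) ≡ 1 (mod 335); multiply by 5: x ≡ 320 (mod 335).
Smallest nonnegative: x = 320 mod 335 = 320.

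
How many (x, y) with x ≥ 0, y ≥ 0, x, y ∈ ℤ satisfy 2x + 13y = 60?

3

gcd(13, 2):
  13 = 6·2 + 1
  2 = 2·1
so gcd(13, 2) = 1.
Back-substitute for Bézout coefficients:
  1 = 13 - 6·2
  ... = 2·(-6) + 13·(1)
Scale by 60: one solution is (-360, 60). Reduce x mod 13: (4, 4).
General: x = 4 + 13t, y = 4 - 2t.
x ≥ 0 ⇒ t ≥ 0; y ≥ 0 ⇒ t ≤ 2. So t ∈ [0, 2]: 3 solutions.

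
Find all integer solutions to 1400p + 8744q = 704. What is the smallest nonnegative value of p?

369

gcd(8744, 1400) = 8.
8 divides 704, so solutions exist.
By Bézout, 1400*(-356) + 8744*(57) = 8.
Scale by 704/8 = 88: (p₀, q₀) = (-31328, 5016).
General solution: p = -31328 + 1093t, q = 5016 - 175t for integer t.
p ≥ 0: smallest is -31328 mod 1093 = 369 (at t = 29), with q = -59.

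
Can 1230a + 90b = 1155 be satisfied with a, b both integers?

gcd(1230, 90) = 30  (1230 = 13*90 + 60, 90 = 1*60 + 30, 60 = 2*30).
30 does not divide 1155 (remainder 15), so no integer solutions.

no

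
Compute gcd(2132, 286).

26

gcd(2132, 286):
  2132 = 7×286 + 130
  286 = 2×130 + 26
  130 = 5×26
so gcd(2132, 286) = 26.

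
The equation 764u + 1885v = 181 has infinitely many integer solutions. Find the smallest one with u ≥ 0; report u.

659

gcd(1885, 764):
  1885 = 2×764 + 357
  764 = 2×357 + 50
  357 = 7×50 + 7
  50 = 7×7 + 1
  7 = 7×1
so gcd(1885, 764) = 1.
1 divides 181, so solutions exist.
Back-substitute for Bézout coefficients:
  1 = 50 - 7×7
  ... = 764×(264) + 1885×(-107)
Scale by 181/1 = 181: (u₀, v₀) = (47784, -19367).
General solution: u = 47784 + 1885t, v = -19367 - 764t for integer t.
u ≥ 0: smallest is 47784 mod 1885 = 659 (at t = -25), with v = -267.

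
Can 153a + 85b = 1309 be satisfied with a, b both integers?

yes

gcd(153, 85) = 17  (153 = 1×85 + 68, 85 = 1×68 + 17, 68 = 4×17).
17 divides 1309, so integer solutions exist.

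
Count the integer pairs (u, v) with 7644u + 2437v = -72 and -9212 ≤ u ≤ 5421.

gcd(7644, 2437):
  7644 = 3*2437 + 333
  2437 = 7*333 + 106
  333 = 3*106 + 15
  106 = 7*15 + 1
  15 = 15*1
so gcd(7644, 2437) = 1.
Back-substitute for Bézout coefficients:
  1 = 106 - 7*15
  ... = 7644*(-161) + 2437*(505)
Scale by -72: particular solution (11592, -36360); reduce u mod 2437: (1844, -5784).
General solution: u = 1844 + 2437t, v = -5784 - 7644t for integer t.
-9212 ≤ 1844 + 2437t ≤ 5421 gives t ∈ [-4, 1], which is 6 values.

6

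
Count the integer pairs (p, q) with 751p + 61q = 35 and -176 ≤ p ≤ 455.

gcd(751, 61) = 1.
By Bézout, 751·(-16) + 61·(197) = 1.
Particular solution: (50, -615).
General solution: p = 50 + 61t, q = -615 - 751t for integer t.
-176 ≤ 50 + 61t ≤ 455 gives t ∈ [-3, 6], which is 10 values.

10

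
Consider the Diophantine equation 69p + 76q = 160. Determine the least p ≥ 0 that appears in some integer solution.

64

gcd(76, 69):
  76 = 1*69 + 7
  69 = 9*7 + 6
  7 = 1*6 + 1
  6 = 6*1
so gcd(76, 69) = 1.
1 divides 160, so solutions exist.
Back-substitute for Bézout coefficients:
  1 = 7 - 1*6
  ... = 69*(-11) + 76*(10)
Scale by 160/1 = 160: (p₀, q₀) = (-1760, 1600).
General solution: p = -1760 + 76t, q = 1600 - 69t for integer t.
p ≥ 0: smallest is -1760 mod 76 = 64 (at t = 24), with q = -56.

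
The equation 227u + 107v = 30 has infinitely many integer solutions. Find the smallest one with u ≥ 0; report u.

27

gcd(227, 107) = 1  (227 = 2×107 + 13, 107 = 8×13 + 3, 13 = 4×3 + 1, 3 = 3×1).
1 divides 30, so solutions exist.
Back-substituting, 227×(33) + 107×(-70) = 1.
Scale by 30/1 = 30: (u₀, v₀) = (990, -2100).
General solution: u = 990 + 107t, v = -2100 - 227t for integer t.
u ≥ 0: smallest is 990 mod 107 = 27 (at t = -9), with v = -57.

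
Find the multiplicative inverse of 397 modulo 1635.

gcd(1635, 397) = 1.
By Bézout, 397×(313) + 1635×(-76) = 1.
So 397×313 ≡ 1 (mod 1635), and 313 mod 1635 = 313.

313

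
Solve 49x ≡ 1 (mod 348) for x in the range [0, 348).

277

gcd(348, 49) = 1.
By Bézout, 49·(-71) + 348·(10) = 1.
So 49·-71 ≡ 1 (mod 348), and -71 mod 348 = 277.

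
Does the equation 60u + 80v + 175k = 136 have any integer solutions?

gcd(80, 60) = 20  (80 = 1·60 + 20, 60 = 3·20).
gcd(20, 175) = 5.
5 does not divide 136 (remainder 1), so no integer solutions.

no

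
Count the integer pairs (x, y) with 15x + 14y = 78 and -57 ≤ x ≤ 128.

13

gcd(15, 14):
  15 = 1·14 + 1
  14 = 14·1
so gcd(15, 14) = 1.
Back-substitute for Bézout coefficients:
  1 = 15 - 1·14
  ... = 15·(1) + 14·(-1)
Scale by 78: particular solution (78, -78); reduce x mod 14: (8, -3).
General solution: x = 8 + 14t, y = -3 - 15t for integer t.
-57 ≤ 8 + 14t ≤ 128 gives t ∈ [-4, 8], which is 13 values.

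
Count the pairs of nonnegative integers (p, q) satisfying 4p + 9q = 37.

gcd(9, 4):
  9 = 2×4 + 1
  4 = 4×1
so gcd(9, 4) = 1.
Back-substitute for Bézout coefficients:
  1 = 9 - 2×4
  ... = 4×(-2) + 9×(1)
Scale by 37: one solution is (-74, 37). Reduce p mod 9: (7, 1).
General: p = 7 + 9t, q = 1 - 4t.
p ≥ 0 ⇒ t ≥ 0; q ≥ 0 ⇒ t ≤ 0. So t ∈ [0, 0]: 1 solution.

1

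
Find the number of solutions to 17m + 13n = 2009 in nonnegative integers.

9

gcd(17, 13):
  17 = 1*13 + 4
  13 = 3*4 + 1
  4 = 4*1
so gcd(17, 13) = 1.
Back-substitute for Bézout coefficients:
  1 = 13 - 3*4
  ... = 17*(-3) + 13*(4)
Scale by 2009: one solution is (-6027, 8036). Reduce m mod 13: (5, 148).
General: m = 5 + 13t, n = 148 - 17t.
m ≥ 0 ⇒ t ≥ 0; n ≥ 0 ⇒ t ≤ 8. So t ∈ [0, 8]: 9 solutions.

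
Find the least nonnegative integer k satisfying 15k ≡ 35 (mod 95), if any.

gcd(95, 15) = 5  (95 = 6×15 + 5, 15 = 3×5).
5 divides 35, so solutions exist.
Back-substituting, 15×(-6) + 95×(1) = 5.
So 15×(-6) ≡ 5 (mod 95); multiply by 7: k ≡ -42 (mod 19).
Smallest nonnegative: k = -42 mod 19 = 15.

15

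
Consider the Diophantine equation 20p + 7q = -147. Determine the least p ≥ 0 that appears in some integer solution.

gcd(20, 7) = 1.
1 divides -147, so solutions exist.
By Bézout, 20*(-1) + 7*(3) = 1.
Scale by -147/1 = -147: (p₀, q₀) = (147, -441).
General solution: p = 147 + 7t, q = -441 - 20t for integer t.
p ≥ 0: smallest is 147 mod 7 = 0 (at t = -21), with q = -21.

0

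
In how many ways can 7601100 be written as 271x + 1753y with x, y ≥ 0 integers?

16

gcd(1753, 271) = 1.
By Bézout, 271*(207) + 1753*(-32) = 1.
One solution: (1514, 4102).
General: x = 1514 + 1753t, y = 4102 - 271t.
x ≥ 0 ⇒ t ≥ 0; y ≥ 0 ⇒ t ≤ 15. So t ∈ [0, 15]: 16 solutions.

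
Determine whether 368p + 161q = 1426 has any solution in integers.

gcd(368, 161) = 23  (368 = 2×161 + 46, 161 = 3×46 + 23, 46 = 2×23).
23 divides 1426, so integer solutions exist.

yes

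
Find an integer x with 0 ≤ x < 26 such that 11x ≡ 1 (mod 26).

gcd(26, 11) = 1.
By Bézout, 11·(-7) + 26·(3) = 1.
So 11·-7 ≡ 1 (mod 26), and -7 mod 26 = 19.

19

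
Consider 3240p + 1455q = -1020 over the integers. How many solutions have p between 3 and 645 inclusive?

7

gcd(3240, 1455) = 15  (3240 = 2×1455 + 330, 1455 = 4×330 + 135, 330 = 2×135 + 60, 135 = 2×60 + 15, 60 = 4×15).
Back-substituting, 3240×(-22) + 1455×(49) = 15.
Scale by -68: particular solution (1496, -3332); reduce p mod 97: (41, -92).
General solution: p = 41 + 97t, q = -92 - 216t for integer t.
3 ≤ 41 + 97t ≤ 645 gives t ∈ [0, 6], which is 7 values.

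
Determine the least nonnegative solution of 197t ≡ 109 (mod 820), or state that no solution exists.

217

gcd(820, 197):
  820 = 4×197 + 32
  197 = 6×32 + 5
  32 = 6×5 + 2
  5 = 2×2 + 1
  2 = 2×1
so gcd(820, 197) = 1.
1 divides 109, so solutions exist.
Back-substitute for Bézout coefficients:
  1 = 5 - 2×2
  ... = 197×(333) + 820×(-80)
So 197×(333) ≡ 1 (mod 820); multiply by 109: t ≡ 36297 (mod 820).
Smallest nonnegative: t = 36297 mod 820 = 217.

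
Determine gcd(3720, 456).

24

gcd(3720, 456):
  3720 = 8*456 + 72
  456 = 6*72 + 24
  72 = 3*24
so gcd(3720, 456) = 24.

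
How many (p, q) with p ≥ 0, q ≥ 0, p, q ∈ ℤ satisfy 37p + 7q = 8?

0

gcd(37, 7):
  37 = 5*7 + 2
  7 = 3*2 + 1
  2 = 2*1
so gcd(37, 7) = 1.
Back-substitute for Bézout coefficients:
  1 = 7 - 3*2
  ... = 37*(-3) + 7*(16)
Scale by 8: one solution is (-24, 128). Reduce p mod 7: (4, -20).
General: p = 4 + 7t, q = -20 - 37t.
p ≥ 0 ⇒ t ≥ 0; q ≥ 0 ⇒ t ≤ -1. So t ∈ [0, -1]: 0 solutions.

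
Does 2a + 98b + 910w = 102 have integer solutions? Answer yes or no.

gcd(98, 2) = 2  (98 = 49×2).
gcd(2, 910) = 2.
2 divides 102, so integer solutions exist.

yes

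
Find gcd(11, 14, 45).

1

gcd(14, 11) = 1.
gcd(1, 45) = 1.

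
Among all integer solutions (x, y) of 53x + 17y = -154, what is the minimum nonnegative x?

8

gcd(53, 17) = 1  (53 = 3*17 + 2, 17 = 8*2 + 1, 2 = 2*1).
1 divides -154, so solutions exist.
Back-substituting, 53*(-8) + 17*(25) = 1.
Scale by -154/1 = -154: (x₀, y₀) = (1232, -3850).
General solution: x = 1232 + 17t, y = -3850 - 53t for integer t.
x ≥ 0: smallest is 1232 mod 17 = 8 (at t = -72), with y = -34.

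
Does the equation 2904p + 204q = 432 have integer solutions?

yes

gcd(2904, 204) = 12  (2904 = 14×204 + 48, 204 = 4×48 + 12, 48 = 4×12).
12 divides 432, so integer solutions exist.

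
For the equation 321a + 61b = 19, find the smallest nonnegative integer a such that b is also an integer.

gcd(321, 61) = 1.
1 divides 19, so solutions exist.
By Bézout, 321·(-19) + 61·(100) = 1.
Scale by 19/1 = 19: (a₀, b₀) = (-361, 1900).
General solution: a = -361 + 61t, b = 1900 - 321t for integer t.
a ≥ 0: smallest is -361 mod 61 = 5 (at t = 6), with b = -26.

5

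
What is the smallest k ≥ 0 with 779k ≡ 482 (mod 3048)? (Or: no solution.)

118

gcd(3048, 779) = 1.
1 divides 482, so solutions exist.
By Bézout, 779·(-493) + 3048·(126) = 1.
So 779·(-493) ≡ 1 (mod 3048); multiply by 482: k ≡ -237626 (mod 3048).
Smallest nonnegative: k = -237626 mod 3048 = 118.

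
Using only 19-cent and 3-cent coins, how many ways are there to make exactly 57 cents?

2

Need nonnegative integers with 19j + 3k = 57.
gcd(19, 3) = 1, and 19·(1) + 3·(-6) = 1.
So (j₀, k₀) = (57, -342); general j = 57 + 3t, k = -342 - 19t.
j ≥ 0 ⇒ t ≥ -19; k ≥ 0 ⇒ t ≤ -18. That's 2 values of t.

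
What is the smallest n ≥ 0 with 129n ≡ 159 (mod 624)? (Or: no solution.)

gcd(624, 129):
  624 = 4*129 + 108
  129 = 1*108 + 21
  108 = 5*21 + 3
  21 = 7*3
so gcd(624, 129) = 3.
3 divides 159, so solutions exist.
Back-substitute for Bézout coefficients:
  3 = 108 - 5*21
  ... = 129*(-29) + 624*(6)
So 129*(-29) ≡ 3 (mod 624); multiply by 53: n ≡ -1537 (mod 208).
Smallest nonnegative: n = -1537 mod 208 = 127.

127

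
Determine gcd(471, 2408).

1

gcd(2408, 471):
  2408 = 5·471 + 53
  471 = 8·53 + 47
  53 = 1·47 + 6
  47 = 7·6 + 5
  6 = 1·5 + 1
  5 = 5·1
so gcd(2408, 471) = 1.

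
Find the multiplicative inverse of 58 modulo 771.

gcd(771, 58):
  771 = 13·58 + 17
  58 = 3·17 + 7
  17 = 2·7 + 3
  7 = 2·3 + 1
  3 = 3·1
so gcd(771, 58) = 1.
Back-substitute for Bézout coefficients:
  1 = 7 - 2·3
  ... = 58·(226) + 771·(-17)
So 58·226 ≡ 1 (mod 771), and 226 mod 771 = 226.

226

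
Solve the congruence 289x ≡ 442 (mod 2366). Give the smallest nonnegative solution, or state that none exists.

gcd(2366, 289):
  2366 = 8×289 + 54
  289 = 5×54 + 19
  54 = 2×19 + 16
  19 = 1×16 + 3
  16 = 5×3 + 1
  3 = 3×1
so gcd(2366, 289) = 1.
1 divides 442, so solutions exist.
Back-substitute for Bézout coefficients:
  1 = 16 - 5×3
  ... = 289×(-745) + 2366×(91)
So 289×(-745) ≡ 1 (mod 2366); multiply by 442: x ≡ -329290 (mod 2366).
Smallest nonnegative: x = -329290 mod 2366 = 1950.

1950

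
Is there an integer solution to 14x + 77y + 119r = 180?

gcd(77, 14) = 7  (77 = 5×14 + 7, 14 = 2×7).
gcd(7, 119) = 7.
7 does not divide 180 (remainder 5), so no integer solutions.

no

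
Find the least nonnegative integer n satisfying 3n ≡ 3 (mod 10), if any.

1

gcd(10, 3) = 1.
1 divides 3, so solutions exist.
By Bézout, 3·(-3) + 10·(1) = 1.
So 3·(-3) ≡ 1 (mod 10); multiply by 3: n ≡ -9 (mod 10).
Smallest nonnegative: n = -9 mod 10 = 1.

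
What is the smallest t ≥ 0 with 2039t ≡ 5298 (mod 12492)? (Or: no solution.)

5106

gcd(12492, 2039):
  12492 = 6×2039 + 258
  2039 = 7×258 + 233
  258 = 1×233 + 25
  233 = 9×25 + 8
  25 = 3×8 + 1
  8 = 8×1
so gcd(12492, 2039) = 1.
1 divides 5298, so solutions exist.
Back-substitute for Bézout coefficients:
  1 = 25 - 3×8
  ... = 2039×(-1501) + 12492×(245)
So 2039×(-1501) ≡ 1 (mod 12492); multiply by 5298: t ≡ -7952298 (mod 12492).
Smallest nonnegative: t = -7952298 mod 12492 = 5106.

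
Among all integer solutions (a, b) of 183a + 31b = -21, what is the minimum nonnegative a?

gcd(183, 31):
  183 = 5×31 + 28
  31 = 1×28 + 3
  28 = 9×3 + 1
  3 = 3×1
so gcd(183, 31) = 1.
1 divides -21, so solutions exist.
Back-substitute for Bézout coefficients:
  1 = 28 - 9×3
  ... = 183×(10) + 31×(-59)
Scale by -21/1 = -21: (a₀, b₀) = (-210, 1239).
General solution: a = -210 + 31t, b = 1239 - 183t for integer t.
a ≥ 0: smallest is -210 mod 31 = 7 (at t = 7), with b = -42.

7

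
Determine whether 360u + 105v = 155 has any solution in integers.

gcd(360, 105) = 15  (360 = 3×105 + 45, 105 = 2×45 + 15, 45 = 3×15).
15 does not divide 155 (remainder 5), so no integer solutions.

no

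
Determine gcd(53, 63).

gcd(63, 53):
  63 = 1·53 + 10
  53 = 5·10 + 3
  10 = 3·3 + 1
  3 = 3·1
so gcd(63, 53) = 1.

1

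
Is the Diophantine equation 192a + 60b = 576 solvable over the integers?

yes

gcd(192, 60) = 12.
12 divides 576, so integer solutions exist.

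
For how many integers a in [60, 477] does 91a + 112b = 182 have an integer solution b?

gcd(112, 91):
  112 = 1×91 + 21
  91 = 4×21 + 7
  21 = 3×7
so gcd(112, 91) = 7.
Back-substitute for Bézout coefficients:
  7 = 91 - 4×21
  ... = 91×(5) + 112×(-4)
Scale by 26: particular solution (130, -104); reduce a mod 16: (2, 0).
General solution: a = 2 + 16t, b = 0 - 13t for integer t.
60 ≤ 2 + 16t ≤ 477 gives t ∈ [4, 29], which is 26 values.

26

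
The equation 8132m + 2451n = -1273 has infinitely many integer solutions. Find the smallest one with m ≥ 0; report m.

55

gcd(8132, 2451):
  8132 = 3*2451 + 779
  2451 = 3*779 + 114
  779 = 6*114 + 95
  114 = 1*95 + 19
  95 = 5*19
so gcd(8132, 2451) = 19.
19 divides -1273, so solutions exist.
Back-substitute for Bézout coefficients:
  19 = 114 - 1*95
  ... = 8132*(-22) + 2451*(73)
Scale by -1273/19 = -67: (m₀, n₀) = (1474, -4891).
General solution: m = 1474 + 129t, n = -4891 - 428t for integer t.
m ≥ 0: smallest is 1474 mod 129 = 55 (at t = -11), with n = -183.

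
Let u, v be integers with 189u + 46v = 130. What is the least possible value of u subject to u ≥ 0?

gcd(189, 46):
  189 = 4×46 + 5
  46 = 9×5 + 1
  5 = 5×1
so gcd(189, 46) = 1.
1 divides 130, so solutions exist.
Back-substitute for Bézout coefficients:
  1 = 46 - 9×5
  ... = 189×(-9) + 46×(37)
Scale by 130/1 = 130: (u₀, v₀) = (-1170, 4810).
General solution: u = -1170 + 46t, v = 4810 - 189t for integer t.
u ≥ 0: smallest is -1170 mod 46 = 26 (at t = 26), with v = -104.

26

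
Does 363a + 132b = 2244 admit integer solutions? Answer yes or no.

gcd(363, 132) = 33.
33 divides 2244, so integer solutions exist.

yes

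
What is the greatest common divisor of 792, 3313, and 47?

gcd(3313, 792) = 1.
gcd(1, 47) = 1.

1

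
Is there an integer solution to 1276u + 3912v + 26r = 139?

no

gcd(3912, 1276) = 4  (3912 = 3*1276 + 84, 1276 = 15*84 + 16, 84 = 5*16 + 4, 16 = 4*4).
gcd(4, 26) = 2.
2 does not divide 139 (remainder 1), so no integer solutions.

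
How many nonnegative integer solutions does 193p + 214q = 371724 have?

9

gcd(214, 193) = 1  (214 = 1·193 + 21, 193 = 9·21 + 4, 21 = 5·4 + 1, 4 = 4·1).
Back-substituting, 193·(-51) + 214·(46) = 1.
Scale by 371724: one solution is (-18957924, 17099304). Reduce p mod 214: (122, 1627).
General: p = 122 + 214t, q = 1627 - 193t.
p ≥ 0 ⇒ t ≥ 0; q ≥ 0 ⇒ t ≤ 8. So t ∈ [0, 8]: 9 solutions.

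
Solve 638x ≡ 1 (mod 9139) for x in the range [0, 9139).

gcd(9139, 638) = 1  (9139 = 14*638 + 207, 638 = 3*207 + 17, 207 = 12*17 + 3, 17 = 5*3 + 2, 3 = 1*2 + 1, 2 = 2*1).
Back-substituting, 638*(-3223) + 9139*(225) = 1.
So 638*-3223 ≡ 1 (mod 9139), and -3223 mod 9139 = 5916.

5916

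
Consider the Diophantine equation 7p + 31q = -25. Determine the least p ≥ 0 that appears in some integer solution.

23

gcd(31, 7):
  31 = 4*7 + 3
  7 = 2*3 + 1
  3 = 3*1
so gcd(31, 7) = 1.
1 divides -25, so solutions exist.
Back-substitute for Bézout coefficients:
  1 = 7 - 2*3
  ... = 7*(9) + 31*(-2)
Scale by -25/1 = -25: (p₀, q₀) = (-225, 50).
General solution: p = -225 + 31t, q = 50 - 7t for integer t.
p ≥ 0: smallest is -225 mod 31 = 23 (at t = 8), with q = -6.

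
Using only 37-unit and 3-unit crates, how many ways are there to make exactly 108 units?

Need nonnegative integers with 37j + 3k = 108.
gcd(37, 3) = 1, and 37·(1) + 3·(-12) = 1.
So (j₀, k₀) = (108, -1296); general j = 108 + 3t, k = -1296 - 37t.
j ≥ 0 ⇒ t ≥ -36; k ≥ 0 ⇒ t ≤ -36. That's 1 value of t.

1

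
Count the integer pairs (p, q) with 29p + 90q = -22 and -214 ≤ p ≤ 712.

10

gcd(90, 29) = 1.
By Bézout, 29*(-31) + 90*(10) = 1.
Particular solution: (52, -17).
General solution: p = 52 + 90t, q = -17 - 29t for integer t.
-214 ≤ 52 + 90t ≤ 712 gives t ∈ [-2, 7], which is 10 values.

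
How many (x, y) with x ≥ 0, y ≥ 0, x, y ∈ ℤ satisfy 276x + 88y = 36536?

gcd(276, 88) = 4.
By Bézout, 276*(-7) + 88*(22) = 4.
One solution: (16, 365).
General: x = 16 + 22t, y = 365 - 69t.
x ≥ 0 ⇒ t ≥ 0; y ≥ 0 ⇒ t ≤ 5. So t ∈ [0, 5]: 6 solutions.

6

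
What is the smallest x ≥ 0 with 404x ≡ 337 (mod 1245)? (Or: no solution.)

158

gcd(1245, 404) = 1.
1 divides 337, so solutions exist.
By Bézout, 404·(-151) + 1245·(49) = 1.
So 404·(-151) ≡ 1 (mod 1245); multiply by 337: x ≡ -50887 (mod 1245).
Smallest nonnegative: x = -50887 mod 1245 = 158.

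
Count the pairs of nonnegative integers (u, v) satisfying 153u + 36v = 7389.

12

gcd(153, 36) = 9  (153 = 4*36 + 9, 36 = 4*9).
Back-substituting, 153*(1) + 36*(-4) = 9.
Scale by 821: one solution is (821, -3284). Reduce u mod 4: (1, 201).
General: u = 1 + 4t, v = 201 - 17t.
u ≥ 0 ⇒ t ≥ 0; v ≥ 0 ⇒ t ≤ 11. So t ∈ [0, 11]: 12 solutions.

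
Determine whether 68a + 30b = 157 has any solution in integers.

gcd(68, 30) = 2  (68 = 2·30 + 8, 30 = 3·8 + 6, 8 = 1·6 + 2, 6 = 3·2).
2 does not divide 157 (remainder 1), so no integer solutions.

no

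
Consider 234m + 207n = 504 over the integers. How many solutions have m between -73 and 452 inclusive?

gcd(234, 207):
  234 = 1*207 + 27
  207 = 7*27 + 18
  27 = 1*18 + 9
  18 = 2*9
so gcd(234, 207) = 9.
Back-substitute for Bézout coefficients:
  9 = 27 - 1*18
  ... = 234*(8) + 207*(-9)
Scale by 56: particular solution (448, -504); reduce m mod 23: (11, -10).
General solution: m = 11 + 23t, n = -10 - 26t for integer t.
-73 ≤ 11 + 23t ≤ 452 gives t ∈ [-3, 19], which is 23 values.

23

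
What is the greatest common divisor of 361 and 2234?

1

gcd(2234, 361):
  2234 = 6×361 + 68
  361 = 5×68 + 21
  68 = 3×21 + 5
  21 = 4×5 + 1
  5 = 5×1
so gcd(2234, 361) = 1.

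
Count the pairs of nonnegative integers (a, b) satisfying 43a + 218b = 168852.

gcd(218, 43) = 1.
By Bézout, 43×(71) + 218×(-14) = 1.
One solution: (18, 771).
General: a = 18 + 218t, b = 771 - 43t.
a ≥ 0 ⇒ t ≥ 0; b ≥ 0 ⇒ t ≤ 17. So t ∈ [0, 17]: 18 solutions.

18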